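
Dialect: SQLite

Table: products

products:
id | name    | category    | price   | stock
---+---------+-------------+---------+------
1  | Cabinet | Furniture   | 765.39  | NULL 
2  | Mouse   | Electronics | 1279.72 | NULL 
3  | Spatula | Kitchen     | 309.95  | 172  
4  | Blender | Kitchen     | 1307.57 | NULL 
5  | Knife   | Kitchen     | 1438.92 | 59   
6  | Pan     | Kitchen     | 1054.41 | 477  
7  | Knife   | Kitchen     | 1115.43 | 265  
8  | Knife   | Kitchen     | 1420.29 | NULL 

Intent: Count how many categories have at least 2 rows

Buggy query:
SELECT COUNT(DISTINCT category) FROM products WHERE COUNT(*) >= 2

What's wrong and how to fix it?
Bug: WHERE filters individual rows, not groups, so a group-level COUNT is invalid there

Fix: Use a subquery that GROUPs and filters with HAVING, then count its rows

Corrected query:
SELECT COUNT(*) FROM (SELECT category FROM products GROUP BY category HAVING COUNT(*) >= 2)

Result:
COUNT(*)
--------
1       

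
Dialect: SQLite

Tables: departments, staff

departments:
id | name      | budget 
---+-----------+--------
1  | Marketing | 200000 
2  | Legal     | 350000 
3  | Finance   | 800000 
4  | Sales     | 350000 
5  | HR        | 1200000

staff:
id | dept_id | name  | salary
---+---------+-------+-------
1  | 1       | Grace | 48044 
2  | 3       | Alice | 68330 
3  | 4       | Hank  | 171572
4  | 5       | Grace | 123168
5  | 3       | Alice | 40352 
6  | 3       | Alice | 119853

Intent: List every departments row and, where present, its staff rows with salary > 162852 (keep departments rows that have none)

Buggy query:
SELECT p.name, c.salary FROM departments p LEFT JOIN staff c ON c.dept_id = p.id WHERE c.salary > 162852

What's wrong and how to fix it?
Bug: A WHERE condition on the right-hand table after LEFT JOIN drops unmatched parents

Fix: Move the right-table condition into the ON clause so unmatched parents are kept

Corrected query:
SELECT p.name, c.salary FROM departments p LEFT JOIN staff c ON c.dept_id = p.id AND c.salary > 162852

Result:
name      | salary
----------+-------
Marketing | NULL  
Legal     | NULL  
Finance   | NULL  
Sales     | 171572
HR        | NULL  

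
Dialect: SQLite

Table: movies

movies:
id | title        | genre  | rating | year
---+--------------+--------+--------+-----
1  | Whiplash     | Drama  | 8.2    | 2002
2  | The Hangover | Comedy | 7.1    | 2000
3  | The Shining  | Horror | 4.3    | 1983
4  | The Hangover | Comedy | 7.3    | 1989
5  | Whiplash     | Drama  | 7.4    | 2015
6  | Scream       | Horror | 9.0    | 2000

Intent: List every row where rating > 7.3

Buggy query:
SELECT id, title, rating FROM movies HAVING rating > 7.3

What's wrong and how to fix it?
Bug: HAVING filters the output of aggregation, but this query has no GROUP BY and no aggregate functions, so SQLite rejects it (HAVING clause on a non-aggregate query); the condition here is per row

Fix: Replace HAVING with WHERE since the condition applies to individual rows

Corrected query:
SELECT id, title, rating FROM movies WHERE rating > 7.3

Result:
id | title    | rating
---+----------+-------
1  | Whiplash | 8.2   
5  | Whiplash | 7.4   
6  | Scream   | 9     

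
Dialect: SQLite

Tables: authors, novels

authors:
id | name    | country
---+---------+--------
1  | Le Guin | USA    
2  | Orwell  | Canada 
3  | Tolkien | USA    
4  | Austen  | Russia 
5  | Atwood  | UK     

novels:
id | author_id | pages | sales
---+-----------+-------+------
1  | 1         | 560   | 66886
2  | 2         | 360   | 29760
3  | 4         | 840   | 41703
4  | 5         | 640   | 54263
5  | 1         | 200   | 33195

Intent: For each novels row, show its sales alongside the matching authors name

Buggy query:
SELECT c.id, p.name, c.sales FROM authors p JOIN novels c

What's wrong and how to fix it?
Bug: JOIN with no ON clause produces a cartesian product; every novels row pairs with every authors row

Fix: Add ON c.author_id = p.id to the JOIN

Corrected query:
SELECT c.id, p.name, c.sales FROM authors p JOIN novels c ON c.author_id = p.id

Result:
id | name    | sales
---+---------+------
1  | Le Guin | 66886
2  | Orwell  | 29760
3  | Austen  | 41703
4  | Atwood  | 54263
5  | Le Guin | 33195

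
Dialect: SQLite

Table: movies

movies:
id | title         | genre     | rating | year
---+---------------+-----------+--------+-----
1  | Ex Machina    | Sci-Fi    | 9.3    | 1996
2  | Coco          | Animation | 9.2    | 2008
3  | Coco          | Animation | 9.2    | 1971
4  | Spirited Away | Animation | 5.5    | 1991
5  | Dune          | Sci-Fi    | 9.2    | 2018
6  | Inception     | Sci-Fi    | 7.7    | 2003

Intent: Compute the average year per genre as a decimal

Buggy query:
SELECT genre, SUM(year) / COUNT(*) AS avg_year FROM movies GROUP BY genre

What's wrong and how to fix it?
Bug: Both operands are integers, so '/' performs integer division and truncates

Fix: Multiply by 1.0 (or CAST to REAL) to force floating-point division

Corrected query:
SELECT genre, SUM(year) * 1.0 / COUNT(*) AS avg_year FROM movies GROUP BY genre

Result:
genre     | avg_year   
----------+------------
Animation | 1990       
Sci-Fi    | 2005.666667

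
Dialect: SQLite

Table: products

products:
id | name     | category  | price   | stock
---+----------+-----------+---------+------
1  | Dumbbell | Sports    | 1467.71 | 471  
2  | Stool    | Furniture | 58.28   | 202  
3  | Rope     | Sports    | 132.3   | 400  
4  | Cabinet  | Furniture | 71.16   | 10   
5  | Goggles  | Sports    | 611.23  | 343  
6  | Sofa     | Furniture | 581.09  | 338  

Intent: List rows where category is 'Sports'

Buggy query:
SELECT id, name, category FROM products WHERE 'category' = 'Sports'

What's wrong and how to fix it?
Bug: 'category' in single quotes is a string literal, not the column; the comparison is literal-vs-literal and never true

Fix: Reference the column as category without single quotes

Corrected query:
SELECT id, name, category FROM products WHERE category = 'Sports'

Result:
id | name     | category
---+----------+---------
1  | Dumbbell | Sports  
3  | Rope     | Sports  
5  | Goggles  | Sports  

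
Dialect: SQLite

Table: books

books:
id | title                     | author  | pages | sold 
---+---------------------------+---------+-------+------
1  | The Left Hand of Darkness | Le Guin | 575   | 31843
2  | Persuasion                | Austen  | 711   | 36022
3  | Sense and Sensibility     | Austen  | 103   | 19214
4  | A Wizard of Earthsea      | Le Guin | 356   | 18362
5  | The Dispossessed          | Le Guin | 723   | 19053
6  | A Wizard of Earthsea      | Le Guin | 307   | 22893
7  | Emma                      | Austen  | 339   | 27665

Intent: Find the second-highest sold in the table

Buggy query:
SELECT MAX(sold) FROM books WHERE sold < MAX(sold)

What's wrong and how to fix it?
Bug: The inner MAX is an aggregate inside WHERE, which is not allowed

Fix: Compute the overall MAX in a subquery, then take MAX of rows below it

Corrected query:
SELECT MAX(sold) FROM books WHERE sold < (SELECT MAX(sold) FROM books)

Result:
MAX(sold)
---------
31843    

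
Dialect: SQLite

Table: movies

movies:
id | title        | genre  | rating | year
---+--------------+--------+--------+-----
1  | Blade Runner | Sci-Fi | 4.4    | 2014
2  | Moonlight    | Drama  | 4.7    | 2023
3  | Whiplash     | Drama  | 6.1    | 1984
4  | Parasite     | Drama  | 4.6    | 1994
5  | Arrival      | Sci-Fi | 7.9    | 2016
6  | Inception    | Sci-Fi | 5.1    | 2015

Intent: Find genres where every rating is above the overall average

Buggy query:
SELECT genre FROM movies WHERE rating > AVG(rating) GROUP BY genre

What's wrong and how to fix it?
Bug: WHERE evaluates per row before aggregation, so AVG() is unavailable

Fix: Use a subquery for AVG and a HAVING MIN(...) filter so the condition holds for every row in the group

Corrected query:
SELECT genre FROM movies GROUP BY genre HAVING MIN(rating) > (SELECT AVG(rating) FROM movies)

Result:
(no rows)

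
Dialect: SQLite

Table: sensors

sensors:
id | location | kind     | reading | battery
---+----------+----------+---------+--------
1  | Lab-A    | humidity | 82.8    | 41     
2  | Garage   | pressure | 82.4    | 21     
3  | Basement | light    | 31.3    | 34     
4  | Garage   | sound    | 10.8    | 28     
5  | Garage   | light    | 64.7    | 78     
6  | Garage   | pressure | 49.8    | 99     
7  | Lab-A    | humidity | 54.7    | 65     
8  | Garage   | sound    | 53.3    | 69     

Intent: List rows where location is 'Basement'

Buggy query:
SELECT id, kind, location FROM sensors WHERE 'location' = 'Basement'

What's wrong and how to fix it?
Bug: 'location' in single quotes is a string literal, not the column; the comparison is literal-vs-literal and never true

Fix: Remove the quotes around the column name (or use double quotes for an identifier)

Corrected query:
SELECT id, kind, location FROM sensors WHERE location = 'Basement'

Result:
id | kind  | location
---+-------+---------
3  | light | Basement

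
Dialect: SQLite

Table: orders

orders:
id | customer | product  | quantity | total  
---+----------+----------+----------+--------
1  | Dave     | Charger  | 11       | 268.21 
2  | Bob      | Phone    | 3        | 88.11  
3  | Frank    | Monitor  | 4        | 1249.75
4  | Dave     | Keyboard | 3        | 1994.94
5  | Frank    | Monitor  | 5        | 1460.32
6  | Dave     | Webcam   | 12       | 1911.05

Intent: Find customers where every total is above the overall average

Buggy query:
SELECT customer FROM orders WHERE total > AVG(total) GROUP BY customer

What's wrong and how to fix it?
Bug: AVG() is an aggregate; it can't sit directly in WHERE

Fix: Use a subquery for AVG and a HAVING MIN(...) filter so the condition holds for every row in the group

Corrected query:
SELECT customer FROM orders GROUP BY customer HAVING MIN(total) > (SELECT AVG(total) FROM orders)

Result:
customer
--------
Frank   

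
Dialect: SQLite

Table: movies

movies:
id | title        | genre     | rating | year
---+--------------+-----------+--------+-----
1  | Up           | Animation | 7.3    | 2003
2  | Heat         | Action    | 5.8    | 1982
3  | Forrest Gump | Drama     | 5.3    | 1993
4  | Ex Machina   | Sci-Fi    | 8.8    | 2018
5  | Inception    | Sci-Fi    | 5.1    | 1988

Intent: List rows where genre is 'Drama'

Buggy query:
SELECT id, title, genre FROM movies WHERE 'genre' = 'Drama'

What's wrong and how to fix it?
Bug: 'genre' in single quotes is a string literal, not the column; the comparison is literal-vs-literal and never true

Fix: Remove the quotes around the column name (or use double quotes for an identifier)

Corrected query:
SELECT id, title, genre FROM movies WHERE genre = 'Drama'

Result:
id | title        | genre
---+--------------+------
3  | Forrest Gump | Drama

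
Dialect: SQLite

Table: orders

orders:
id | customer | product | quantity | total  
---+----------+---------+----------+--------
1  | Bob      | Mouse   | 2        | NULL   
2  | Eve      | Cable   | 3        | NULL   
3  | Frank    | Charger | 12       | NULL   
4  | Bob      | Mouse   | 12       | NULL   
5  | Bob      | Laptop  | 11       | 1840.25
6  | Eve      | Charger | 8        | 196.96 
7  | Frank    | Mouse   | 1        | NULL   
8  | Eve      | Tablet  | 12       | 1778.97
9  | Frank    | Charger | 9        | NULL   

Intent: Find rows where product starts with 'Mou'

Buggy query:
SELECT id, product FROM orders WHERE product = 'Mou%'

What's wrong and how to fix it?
Bug: '=' compares the literal string including the % character; pattern matching needs LIKE

Fix: Replace '=' with LIKE so 'Mou%' is treated as a pattern

Corrected query:
SELECT id, product FROM orders WHERE product LIKE 'Mou%'

Result:
id | product
---+--------
1  | Mouse  
4  | Mouse  
7  | Mouse  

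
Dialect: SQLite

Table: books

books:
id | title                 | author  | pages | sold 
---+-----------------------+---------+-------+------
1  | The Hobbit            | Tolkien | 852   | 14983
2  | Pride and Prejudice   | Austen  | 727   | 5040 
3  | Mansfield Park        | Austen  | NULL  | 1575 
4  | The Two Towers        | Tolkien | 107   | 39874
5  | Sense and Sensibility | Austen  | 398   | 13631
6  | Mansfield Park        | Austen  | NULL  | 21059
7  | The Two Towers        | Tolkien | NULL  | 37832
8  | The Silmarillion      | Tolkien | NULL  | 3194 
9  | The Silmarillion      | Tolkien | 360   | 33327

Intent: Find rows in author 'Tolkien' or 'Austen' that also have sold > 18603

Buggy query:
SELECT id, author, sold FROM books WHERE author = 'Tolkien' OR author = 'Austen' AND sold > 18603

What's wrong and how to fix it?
Bug: Without parentheses, AND is evaluated before OR, so the sold filter only applies to the 'Austen' branch

Fix: Group the OR with parentheses (or use IN), then AND the threshold

Corrected query:
SELECT id, author, sold FROM books WHERE (author = 'Tolkien' OR author = 'Austen') AND sold > 18603

Result:
id | author  | sold 
---+---------+------
4  | Tolkien | 39874
6  | Austen  | 21059
7  | Tolkien | 37832
9  | Tolkien | 33327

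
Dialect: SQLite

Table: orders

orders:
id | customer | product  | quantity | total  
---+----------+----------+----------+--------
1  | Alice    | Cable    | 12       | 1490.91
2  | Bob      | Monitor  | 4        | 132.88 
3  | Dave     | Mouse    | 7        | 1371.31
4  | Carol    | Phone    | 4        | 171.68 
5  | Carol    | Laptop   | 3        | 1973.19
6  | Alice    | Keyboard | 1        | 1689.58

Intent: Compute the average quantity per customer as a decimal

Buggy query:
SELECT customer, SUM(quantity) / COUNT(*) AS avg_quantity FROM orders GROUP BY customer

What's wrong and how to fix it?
Bug: SUM(quantity) and COUNT(*) are both integers; the division truncates the fractional part

Fix: Multiply by 1.0 (or CAST to REAL) to force floating-point division

Corrected query:
SELECT customer, SUM(quantity) * 1.0 / COUNT(*) AS avg_quantity FROM orders GROUP BY customer

Result:
customer | avg_quantity
---------+-------------
Alice    | 6.5         
Bob      | 4           
Carol    | 3.5         
Dave     | 7           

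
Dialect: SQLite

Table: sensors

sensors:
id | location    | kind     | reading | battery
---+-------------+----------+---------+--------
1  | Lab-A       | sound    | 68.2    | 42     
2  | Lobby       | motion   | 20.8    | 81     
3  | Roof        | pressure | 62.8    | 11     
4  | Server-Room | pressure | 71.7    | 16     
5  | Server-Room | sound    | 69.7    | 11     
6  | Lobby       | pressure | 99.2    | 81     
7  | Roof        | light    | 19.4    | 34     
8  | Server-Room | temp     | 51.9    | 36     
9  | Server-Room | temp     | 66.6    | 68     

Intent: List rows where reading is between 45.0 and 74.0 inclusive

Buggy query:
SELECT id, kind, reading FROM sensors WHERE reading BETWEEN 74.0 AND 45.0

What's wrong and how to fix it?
Bug: The bounds are reversed; BETWEEN a AND b requires a <= b to match anything

Fix: Swap the bounds so the smaller value comes first

Corrected query:
SELECT id, kind, reading FROM sensors WHERE reading BETWEEN 45.0 AND 74.0

Result:
id | kind     | reading
---+----------+--------
1  | sound    | 68.2   
3  | pressure | 62.8   
4  | pressure | 71.7   
5  | sound    | 69.7   
8  | temp     | 51.9   
9  | temp     | 66.6   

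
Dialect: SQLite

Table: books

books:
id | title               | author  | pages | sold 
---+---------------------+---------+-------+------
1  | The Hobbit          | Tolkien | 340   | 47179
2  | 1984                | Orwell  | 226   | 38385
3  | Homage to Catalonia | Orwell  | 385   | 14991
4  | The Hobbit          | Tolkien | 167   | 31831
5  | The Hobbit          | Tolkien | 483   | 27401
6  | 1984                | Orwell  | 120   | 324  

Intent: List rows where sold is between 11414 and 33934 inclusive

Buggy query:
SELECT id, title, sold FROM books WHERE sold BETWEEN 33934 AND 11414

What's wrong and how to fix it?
Bug: The bounds are reversed; BETWEEN a AND b requires a <= b to match anything

Fix: Swap the bounds so the smaller value comes first

Corrected query:
SELECT id, title, sold FROM books WHERE sold BETWEEN 11414 AND 33934

Result:
id | title               | sold 
---+---------------------+------
3  | Homage to Catalonia | 14991
4  | The Hobbit          | 31831
5  | The Hobbit          | 27401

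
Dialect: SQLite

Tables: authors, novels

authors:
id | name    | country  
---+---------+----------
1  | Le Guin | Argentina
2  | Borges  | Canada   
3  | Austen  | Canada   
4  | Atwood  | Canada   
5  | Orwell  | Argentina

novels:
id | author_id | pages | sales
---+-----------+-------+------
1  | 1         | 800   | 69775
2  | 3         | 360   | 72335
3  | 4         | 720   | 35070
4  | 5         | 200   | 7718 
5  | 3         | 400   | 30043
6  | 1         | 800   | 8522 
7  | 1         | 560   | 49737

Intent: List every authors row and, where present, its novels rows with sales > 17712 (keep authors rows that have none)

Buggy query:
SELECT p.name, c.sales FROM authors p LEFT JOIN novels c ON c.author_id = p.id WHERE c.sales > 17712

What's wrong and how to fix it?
Bug: Filtering c.sales in WHERE discards the NULL rows produced by LEFT JOIN, turning it into an inner join

Fix: Put 'c.sales > 17712' in the JOIN's ON clause instead of WHERE

Corrected query:
SELECT p.name, c.sales FROM authors p LEFT JOIN novels c ON c.author_id = p.id AND c.sales > 17712

Result:
name    | sales
--------+------
Le Guin | 49737
Le Guin | 69775
Borges  | NULL 
Austen  | 30043
Austen  | 72335
Atwood  | 35070
Orwell  | NULL 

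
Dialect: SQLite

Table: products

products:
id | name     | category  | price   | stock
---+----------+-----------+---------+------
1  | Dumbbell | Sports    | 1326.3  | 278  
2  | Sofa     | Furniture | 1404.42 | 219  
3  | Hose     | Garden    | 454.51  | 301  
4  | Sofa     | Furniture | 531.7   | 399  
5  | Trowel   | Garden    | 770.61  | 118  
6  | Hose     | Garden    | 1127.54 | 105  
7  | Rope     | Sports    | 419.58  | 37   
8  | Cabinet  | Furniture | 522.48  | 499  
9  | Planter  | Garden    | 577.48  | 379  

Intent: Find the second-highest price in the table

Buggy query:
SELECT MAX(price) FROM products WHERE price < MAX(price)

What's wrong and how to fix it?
Bug: The inner MAX is an aggregate inside WHERE, which is not allowed

Fix: Compute the overall MAX in a subquery, then take MAX of rows below it

Corrected query:
SELECT MAX(price) FROM products WHERE price < (SELECT MAX(price) FROM products)

Result:
MAX(price)
----------
1326.3    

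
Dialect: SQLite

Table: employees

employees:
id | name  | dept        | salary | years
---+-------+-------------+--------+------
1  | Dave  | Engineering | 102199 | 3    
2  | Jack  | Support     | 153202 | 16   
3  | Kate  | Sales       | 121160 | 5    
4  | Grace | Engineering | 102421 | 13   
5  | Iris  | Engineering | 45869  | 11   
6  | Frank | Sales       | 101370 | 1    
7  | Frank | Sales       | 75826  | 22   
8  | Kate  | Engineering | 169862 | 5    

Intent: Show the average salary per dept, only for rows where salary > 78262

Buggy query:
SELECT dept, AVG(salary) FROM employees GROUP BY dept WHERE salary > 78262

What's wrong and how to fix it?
Bug: Row-level WHERE must come before GROUP BY in the clause order

Fix: Place WHERE between FROM and GROUP BY

Corrected query:
SELECT dept, AVG(salary) FROM employees WHERE salary > 78262 GROUP BY dept

Result:
dept        | AVG(salary)  
------------+--------------
Engineering | 124827.333333
Sales       | 111265       
Support     | 153202       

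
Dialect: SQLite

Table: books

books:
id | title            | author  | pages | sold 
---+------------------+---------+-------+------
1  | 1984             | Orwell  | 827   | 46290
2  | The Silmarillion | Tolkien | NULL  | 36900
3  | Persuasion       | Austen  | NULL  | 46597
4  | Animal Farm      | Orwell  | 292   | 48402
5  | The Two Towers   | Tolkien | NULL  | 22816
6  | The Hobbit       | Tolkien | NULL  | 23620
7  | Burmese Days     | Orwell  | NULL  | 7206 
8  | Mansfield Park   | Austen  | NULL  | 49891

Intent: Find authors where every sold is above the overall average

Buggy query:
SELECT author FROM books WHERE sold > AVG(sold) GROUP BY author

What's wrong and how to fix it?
Bug: AVG() is an aggregate; it can't sit directly in WHERE

Fix: Compute the overall average in a scalar subquery and compare each group's MIN against it in HAVING

Corrected query:
SELECT author FROM books GROUP BY author HAVING MIN(sold) > (SELECT AVG(sold) FROM books)

Result:
author
------
Austen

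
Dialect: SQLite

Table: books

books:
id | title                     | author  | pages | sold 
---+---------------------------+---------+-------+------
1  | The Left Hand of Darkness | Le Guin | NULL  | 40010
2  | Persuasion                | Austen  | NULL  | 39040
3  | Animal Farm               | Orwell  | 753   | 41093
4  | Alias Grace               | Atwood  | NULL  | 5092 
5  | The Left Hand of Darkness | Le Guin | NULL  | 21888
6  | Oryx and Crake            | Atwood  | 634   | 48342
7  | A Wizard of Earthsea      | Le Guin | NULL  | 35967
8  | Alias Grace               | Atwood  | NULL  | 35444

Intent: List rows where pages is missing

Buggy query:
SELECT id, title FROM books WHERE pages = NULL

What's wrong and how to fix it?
Bug: Comparing to NULL with '=' never matches; NULL = NULL is unknown, not true

Fix: Replace '= NULL' with 'IS NULL'

Corrected query:
SELECT id, title FROM books WHERE pages IS NULL

Result:
id | title                    
---+--------------------------
1  | The Left Hand of Darkness
2  | Persuasion               
4  | Alias Grace              
5  | The Left Hand of Darkness
7  | A Wizard of Earthsea     
8  | Alias Grace              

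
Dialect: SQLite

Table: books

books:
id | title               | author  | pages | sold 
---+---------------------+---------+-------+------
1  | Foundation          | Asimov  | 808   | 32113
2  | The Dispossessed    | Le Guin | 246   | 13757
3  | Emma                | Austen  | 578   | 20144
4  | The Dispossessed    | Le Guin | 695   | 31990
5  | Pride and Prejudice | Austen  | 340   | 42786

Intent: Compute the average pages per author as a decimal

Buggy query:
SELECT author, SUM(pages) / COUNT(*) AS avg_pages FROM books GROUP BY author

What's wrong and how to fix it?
Bug: SUM(pages) and COUNT(*) are both integers; the division truncates the fractional part

Fix: Multiply by 1.0 (or CAST to REAL) to force floating-point division

Corrected query:
SELECT author, SUM(pages) * 1.0 / COUNT(*) AS avg_pages FROM books GROUP BY author

Result:
author  | avg_pages
--------+----------
Asimov  | 808      
Austen  | 459      
Le Guin | 470.5    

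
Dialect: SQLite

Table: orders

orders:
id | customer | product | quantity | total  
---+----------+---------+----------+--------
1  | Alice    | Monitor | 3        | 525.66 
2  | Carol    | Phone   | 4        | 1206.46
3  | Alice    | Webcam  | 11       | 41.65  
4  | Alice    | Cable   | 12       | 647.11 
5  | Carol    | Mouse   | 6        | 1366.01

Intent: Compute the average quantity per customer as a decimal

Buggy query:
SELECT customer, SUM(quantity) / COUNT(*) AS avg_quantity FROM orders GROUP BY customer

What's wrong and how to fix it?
Bug: SUM(quantity) and COUNT(*) are both integers; the division truncates the fractional part

Fix: Multiply by 1.0 (or CAST to REAL) to force floating-point division

Corrected query:
SELECT customer, SUM(quantity) * 1.0 / COUNT(*) AS avg_quantity FROM orders GROUP BY customer

Result:
customer | avg_quantity
---------+-------------
Alice    | 8.666667    
Carol    | 5           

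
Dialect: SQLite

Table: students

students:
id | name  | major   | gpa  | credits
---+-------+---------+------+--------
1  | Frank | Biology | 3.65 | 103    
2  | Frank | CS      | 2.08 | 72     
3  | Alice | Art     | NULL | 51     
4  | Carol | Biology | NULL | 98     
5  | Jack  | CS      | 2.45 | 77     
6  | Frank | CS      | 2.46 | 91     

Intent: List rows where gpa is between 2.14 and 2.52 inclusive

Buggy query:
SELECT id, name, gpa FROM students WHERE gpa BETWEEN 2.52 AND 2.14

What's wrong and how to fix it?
Bug: BETWEEN expects the lower bound first; with 2.52 AND 2.14 the range is empty

Fix: Write BETWEEN 2.14 AND 2.52

Corrected query:
SELECT id, name, gpa FROM students WHERE gpa BETWEEN 2.14 AND 2.52

Result:
id | name  | gpa 
---+-------+-----
5  | Jack  | 2.45
6  | Frank | 2.46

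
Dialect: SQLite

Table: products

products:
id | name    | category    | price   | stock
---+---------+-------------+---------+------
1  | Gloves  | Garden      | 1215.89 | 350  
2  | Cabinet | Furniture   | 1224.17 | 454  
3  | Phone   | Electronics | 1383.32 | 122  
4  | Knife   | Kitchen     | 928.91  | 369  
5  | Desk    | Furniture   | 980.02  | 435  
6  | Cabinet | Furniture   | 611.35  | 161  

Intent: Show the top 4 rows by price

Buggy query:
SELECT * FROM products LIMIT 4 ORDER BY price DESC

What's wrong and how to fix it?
Bug: ORDER BY cannot follow LIMIT; LIMIT is the final clause

Fix: Swap the clauses: ORDER BY first, then LIMIT

Corrected query:
SELECT * FROM products ORDER BY price DESC LIMIT 4

Result:
id | name    | category    | price   | stock
---+---------+-------------+---------+------
3  | Phone   | Electronics | 1383.32 | 122  
2  | Cabinet | Furniture   | 1224.17 | 454  
1  | Gloves  | Garden      | 1215.89 | 350  
5  | Desk    | Furniture   | 980.02  | 435  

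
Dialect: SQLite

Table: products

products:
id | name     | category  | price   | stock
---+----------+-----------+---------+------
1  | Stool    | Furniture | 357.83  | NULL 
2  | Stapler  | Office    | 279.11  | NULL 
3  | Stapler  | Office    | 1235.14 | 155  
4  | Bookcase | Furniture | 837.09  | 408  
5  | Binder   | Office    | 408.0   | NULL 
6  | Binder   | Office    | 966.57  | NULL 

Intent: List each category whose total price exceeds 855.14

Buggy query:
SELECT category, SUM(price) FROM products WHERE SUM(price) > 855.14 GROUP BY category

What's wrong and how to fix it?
Bug: WHERE runs before GROUP BY, so aggregates aren't available there

Fix: Move the aggregate condition to a HAVING clause

Corrected query:
SELECT category, SUM(price) FROM products GROUP BY category HAVING SUM(price) > 855.14

Result:
category  | SUM(price)
----------+-----------
Furniture | 1194.92   
Office    | 2888.82   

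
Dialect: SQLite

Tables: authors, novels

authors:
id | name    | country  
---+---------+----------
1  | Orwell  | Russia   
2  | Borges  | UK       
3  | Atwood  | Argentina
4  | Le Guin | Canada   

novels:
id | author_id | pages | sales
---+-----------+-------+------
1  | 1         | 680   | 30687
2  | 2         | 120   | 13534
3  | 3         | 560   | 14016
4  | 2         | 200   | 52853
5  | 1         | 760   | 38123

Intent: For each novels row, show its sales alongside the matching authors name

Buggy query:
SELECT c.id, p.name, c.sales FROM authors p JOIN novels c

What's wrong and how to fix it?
Bug: JOIN with no ON clause produces a cartesian product; every novels row pairs with every authors row

Fix: Add ON c.author_id = p.id to the JOIN

Corrected query:
SELECT c.id, p.name, c.sales FROM authors p JOIN novels c ON c.author_id = p.id

Result:
id | name   | sales
---+--------+------
1  | Orwell | 30687
2  | Borges | 13534
3  | Atwood | 14016
4  | Borges | 52853
5  | Orwell | 38123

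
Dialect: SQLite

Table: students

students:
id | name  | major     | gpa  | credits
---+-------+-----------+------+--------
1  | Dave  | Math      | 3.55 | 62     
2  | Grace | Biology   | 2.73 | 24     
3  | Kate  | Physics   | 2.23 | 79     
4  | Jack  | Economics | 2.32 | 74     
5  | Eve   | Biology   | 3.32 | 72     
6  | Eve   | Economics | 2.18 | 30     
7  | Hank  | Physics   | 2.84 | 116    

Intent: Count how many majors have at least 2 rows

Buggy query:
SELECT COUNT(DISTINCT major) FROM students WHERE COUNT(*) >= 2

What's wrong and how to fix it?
Bug: WHERE filters individual rows, not groups, so a group-level COUNT is invalid there

Fix: Use a subquery that GROUPs and filters with HAVING, then count its rows

Corrected query:
SELECT COUNT(*) FROM (SELECT major FROM students GROUP BY major HAVING COUNT(*) >= 2)

Result:
COUNT(*)
--------
3       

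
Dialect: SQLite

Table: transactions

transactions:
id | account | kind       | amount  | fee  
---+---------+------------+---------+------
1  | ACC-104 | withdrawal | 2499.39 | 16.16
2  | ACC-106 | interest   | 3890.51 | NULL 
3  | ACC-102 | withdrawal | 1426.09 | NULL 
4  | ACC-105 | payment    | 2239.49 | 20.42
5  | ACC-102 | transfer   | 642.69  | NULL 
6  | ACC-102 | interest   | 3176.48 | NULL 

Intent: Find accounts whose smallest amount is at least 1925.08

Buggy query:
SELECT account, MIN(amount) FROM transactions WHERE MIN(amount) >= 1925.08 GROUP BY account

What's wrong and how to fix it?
Bug: MIN() in WHERE is a misuse of aggregate

Fix: Replace WHERE with HAVING after the GROUP BY

Corrected query:
SELECT account, MIN(amount) FROM transactions GROUP BY account HAVING MIN(amount) >= 1925.08

Result:
account | MIN(amount)
--------+------------
ACC-104 | 2499.39    
ACC-105 | 2239.49    
ACC-106 | 3890.51    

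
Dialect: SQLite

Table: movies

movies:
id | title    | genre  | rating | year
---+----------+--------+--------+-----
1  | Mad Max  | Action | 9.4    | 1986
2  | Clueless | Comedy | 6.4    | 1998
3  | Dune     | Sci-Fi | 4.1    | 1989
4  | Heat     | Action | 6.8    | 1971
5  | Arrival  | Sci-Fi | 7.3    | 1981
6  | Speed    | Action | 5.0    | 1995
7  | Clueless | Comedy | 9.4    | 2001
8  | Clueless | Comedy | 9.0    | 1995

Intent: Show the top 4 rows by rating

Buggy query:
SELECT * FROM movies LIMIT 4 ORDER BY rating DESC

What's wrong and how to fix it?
Bug: ORDER BY cannot follow LIMIT; LIMIT is the final clause

Fix: Sort with ORDER BY, then apply LIMIT

Corrected query:
SELECT * FROM movies ORDER BY rating DESC LIMIT 4

Result:
id | title    | genre  | rating | year
---+----------+--------+--------+-----
1  | Mad Max  | Action | 9.4    | 1986
7  | Clueless | Comedy | 9.4    | 2001
8  | Clueless | Comedy | 9      | 1995
5  | Arrival  | Sci-Fi | 7.3    | 1981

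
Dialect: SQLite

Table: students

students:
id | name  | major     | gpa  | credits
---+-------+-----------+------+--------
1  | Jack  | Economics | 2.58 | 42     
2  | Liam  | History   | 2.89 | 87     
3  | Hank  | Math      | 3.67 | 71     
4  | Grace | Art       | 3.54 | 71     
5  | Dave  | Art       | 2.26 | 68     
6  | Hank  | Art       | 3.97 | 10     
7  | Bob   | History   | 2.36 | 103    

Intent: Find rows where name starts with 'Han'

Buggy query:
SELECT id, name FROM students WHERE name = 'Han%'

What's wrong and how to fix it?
Bug: Wildcards only work with LIKE; '=' treats '%' as a literal character

Fix: Use LIKE for wildcard pattern matching

Corrected query:
SELECT id, name FROM students WHERE name LIKE 'Han%'

Result:
id | name
---+-----
3  | Hank
6  | Hank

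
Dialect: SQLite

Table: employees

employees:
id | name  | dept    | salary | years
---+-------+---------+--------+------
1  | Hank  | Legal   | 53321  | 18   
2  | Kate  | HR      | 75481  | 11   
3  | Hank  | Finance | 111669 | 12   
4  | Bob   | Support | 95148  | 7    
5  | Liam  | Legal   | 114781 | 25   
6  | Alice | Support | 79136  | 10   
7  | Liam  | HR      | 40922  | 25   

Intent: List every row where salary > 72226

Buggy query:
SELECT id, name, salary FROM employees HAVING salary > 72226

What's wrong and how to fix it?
Bug: HAVING filters the output of aggregation, but this query has no GROUP BY and no aggregate functions, so SQLite rejects it (HAVING clause on a non-aggregate query); the condition here is per row

Fix: Use WHERE for row-level filtering

Corrected query:
SELECT id, name, salary FROM employees WHERE salary > 72226

Result:
id | name  | salary
---+-------+-------
2  | Kate  | 75481 
3  | Hank  | 111669
4  | Bob   | 95148 
5  | Liam  | 114781
6  | Alice | 79136 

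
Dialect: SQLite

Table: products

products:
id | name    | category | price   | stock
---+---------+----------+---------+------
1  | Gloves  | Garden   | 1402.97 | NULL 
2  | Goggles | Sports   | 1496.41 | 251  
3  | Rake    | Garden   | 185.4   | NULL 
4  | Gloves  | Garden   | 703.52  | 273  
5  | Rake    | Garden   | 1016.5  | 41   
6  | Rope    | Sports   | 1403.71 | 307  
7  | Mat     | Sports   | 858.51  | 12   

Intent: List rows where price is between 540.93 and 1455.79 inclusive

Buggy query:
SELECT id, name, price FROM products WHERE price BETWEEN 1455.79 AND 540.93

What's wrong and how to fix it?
Bug: BETWEEN expects the lower bound first; with 1455.79 AND 540.93 the range is empty

Fix: Swap the bounds so the smaller value comes first

Corrected query:
SELECT id, name, price FROM products WHERE price BETWEEN 540.93 AND 1455.79

Result:
id | name   | price  
---+--------+--------
1  | Gloves | 1402.97
4  | Gloves | 703.52 
5  | Rake   | 1016.5 
6  | Rope   | 1403.71
7  | Mat    | 858.51 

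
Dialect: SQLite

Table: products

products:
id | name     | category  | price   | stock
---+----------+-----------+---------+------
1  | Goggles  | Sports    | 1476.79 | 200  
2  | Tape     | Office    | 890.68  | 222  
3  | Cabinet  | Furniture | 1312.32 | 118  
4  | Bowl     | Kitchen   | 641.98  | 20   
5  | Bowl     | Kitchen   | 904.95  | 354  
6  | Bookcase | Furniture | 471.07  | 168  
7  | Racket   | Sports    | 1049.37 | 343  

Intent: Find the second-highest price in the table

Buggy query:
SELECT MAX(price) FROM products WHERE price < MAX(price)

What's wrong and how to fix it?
Bug: The inner MAX is an aggregate inside WHERE, which is not allowed

Fix: Compute the overall MAX in a subquery, then take MAX of rows below it

Corrected query:
SELECT MAX(price) FROM products WHERE price < (SELECT MAX(price) FROM products)

Result:
MAX(price)
----------
1312.32   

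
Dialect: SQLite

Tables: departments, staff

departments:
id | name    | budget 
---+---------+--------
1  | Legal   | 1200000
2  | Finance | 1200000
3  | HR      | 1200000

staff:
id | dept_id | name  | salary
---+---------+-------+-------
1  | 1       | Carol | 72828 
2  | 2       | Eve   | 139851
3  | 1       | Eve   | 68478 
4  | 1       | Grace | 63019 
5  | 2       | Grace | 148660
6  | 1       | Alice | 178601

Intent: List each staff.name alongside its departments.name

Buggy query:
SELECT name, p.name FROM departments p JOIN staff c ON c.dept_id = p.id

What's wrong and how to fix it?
Bug: 'name' exists in both joined tables, so the database can't tell which one is meant

Fix: Qualify the column with its table alias (c.name)

Corrected query:
SELECT c.name, p.name FROM departments p JOIN staff c ON c.dept_id = p.id

Result:
name  | name   
------+--------
Carol | Legal  
Eve   | Finance
Eve   | Legal  
Grace | Legal  
Grace | Finance
Alice | Legal  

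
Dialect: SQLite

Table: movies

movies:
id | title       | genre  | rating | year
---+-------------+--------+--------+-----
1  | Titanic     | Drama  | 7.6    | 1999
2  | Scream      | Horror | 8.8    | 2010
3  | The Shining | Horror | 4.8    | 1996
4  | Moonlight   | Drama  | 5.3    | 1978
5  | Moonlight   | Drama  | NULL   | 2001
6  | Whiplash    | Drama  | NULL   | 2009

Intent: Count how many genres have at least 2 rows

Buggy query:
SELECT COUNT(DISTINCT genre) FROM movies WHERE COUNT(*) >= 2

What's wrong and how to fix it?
Bug: WHERE filters individual rows, not groups, so a group-level COUNT is invalid there

Fix: Use a subquery that GROUPs and filters with HAVING, then count its rows

Corrected query:
SELECT COUNT(*) FROM (SELECT genre FROM movies GROUP BY genre HAVING COUNT(*) >= 2)

Result:
COUNT(*)
--------
2       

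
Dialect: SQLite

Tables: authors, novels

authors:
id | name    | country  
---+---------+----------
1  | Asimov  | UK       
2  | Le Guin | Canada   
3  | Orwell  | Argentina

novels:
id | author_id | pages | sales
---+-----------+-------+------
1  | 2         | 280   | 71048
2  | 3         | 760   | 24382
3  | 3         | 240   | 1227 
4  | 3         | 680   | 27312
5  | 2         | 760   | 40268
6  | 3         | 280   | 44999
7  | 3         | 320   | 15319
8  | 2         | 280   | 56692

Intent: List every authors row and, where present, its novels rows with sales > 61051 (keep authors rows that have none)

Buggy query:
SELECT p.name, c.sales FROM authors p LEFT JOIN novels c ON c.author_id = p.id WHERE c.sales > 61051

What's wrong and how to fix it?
Bug: A WHERE condition on the right-hand table after LEFT JOIN drops unmatched parents

Fix: Put 'c.sales > 61051' in the JOIN's ON clause instead of WHERE

Corrected query:
SELECT p.name, c.sales FROM authors p LEFT JOIN novels c ON c.author_id = p.id AND c.sales > 61051

Result:
name    | sales
--------+------
Asimov  | NULL 
Le Guin | 71048
Orwell  | NULL 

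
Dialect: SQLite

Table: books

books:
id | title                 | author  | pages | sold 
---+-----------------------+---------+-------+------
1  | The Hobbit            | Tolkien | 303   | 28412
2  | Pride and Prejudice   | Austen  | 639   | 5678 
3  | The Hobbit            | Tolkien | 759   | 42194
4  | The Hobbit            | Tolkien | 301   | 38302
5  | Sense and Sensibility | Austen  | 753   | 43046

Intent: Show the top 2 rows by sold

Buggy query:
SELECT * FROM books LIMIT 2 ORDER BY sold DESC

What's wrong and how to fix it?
Bug: LIMIT must come after ORDER BY

Fix: Sort with ORDER BY, then apply LIMIT

Corrected query:
SELECT * FROM books ORDER BY sold DESC LIMIT 2

Result:
id | title                 | author  | pages | sold 
---+-----------------------+---------+-------+------
5  | Sense and Sensibility | Austen  | 753   | 43046
3  | The Hobbit            | Tolkien | 759   | 42194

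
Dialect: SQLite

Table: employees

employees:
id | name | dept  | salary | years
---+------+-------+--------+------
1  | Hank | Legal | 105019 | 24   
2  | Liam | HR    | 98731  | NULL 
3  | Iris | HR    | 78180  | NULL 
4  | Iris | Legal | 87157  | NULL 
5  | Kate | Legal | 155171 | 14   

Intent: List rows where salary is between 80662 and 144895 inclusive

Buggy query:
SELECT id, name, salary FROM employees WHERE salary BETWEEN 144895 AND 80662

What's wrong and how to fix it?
Bug: The bounds are reversed; BETWEEN a AND b requires a <= b to match anything

Fix: Write BETWEEN 80662 AND 144895

Corrected query:
SELECT id, name, salary FROM employees WHERE salary BETWEEN 80662 AND 144895

Result:
id | name | salary
---+------+-------
1  | Hank | 105019
2  | Liam | 98731 
4  | Iris | 87157 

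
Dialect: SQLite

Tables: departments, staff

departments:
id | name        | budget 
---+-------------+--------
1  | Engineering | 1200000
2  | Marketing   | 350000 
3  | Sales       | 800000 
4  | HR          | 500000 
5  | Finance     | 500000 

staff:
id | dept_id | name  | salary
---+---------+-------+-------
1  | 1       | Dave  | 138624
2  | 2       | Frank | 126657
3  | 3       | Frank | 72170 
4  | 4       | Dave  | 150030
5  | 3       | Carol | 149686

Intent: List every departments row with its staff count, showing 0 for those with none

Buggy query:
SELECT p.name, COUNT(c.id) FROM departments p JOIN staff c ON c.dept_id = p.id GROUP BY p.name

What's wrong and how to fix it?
Bug: An inner join excludes parents with zero children

Fix: Switch to LEFT JOIN to retain unmatched parent rows

Corrected query:
SELECT p.name, COUNT(c.id) FROM departments p LEFT JOIN staff c ON c.dept_id = p.id GROUP BY p.name

Result:
name        | COUNT(c.id)
------------+------------
Engineering | 1          
Finance     | 0          
HR          | 1          
Marketing   | 1          
Sales       | 2          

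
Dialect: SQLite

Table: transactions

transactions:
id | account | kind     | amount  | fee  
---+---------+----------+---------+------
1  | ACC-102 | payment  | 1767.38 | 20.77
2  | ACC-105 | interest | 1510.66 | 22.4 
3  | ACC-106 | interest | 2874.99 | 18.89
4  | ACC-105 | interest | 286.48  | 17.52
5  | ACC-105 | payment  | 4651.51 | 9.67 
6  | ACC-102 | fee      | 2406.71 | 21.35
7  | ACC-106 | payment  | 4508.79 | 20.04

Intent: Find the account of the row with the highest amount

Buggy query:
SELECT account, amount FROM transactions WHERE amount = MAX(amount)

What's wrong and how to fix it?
Bug: WHERE is evaluated per row; an aggregate over the whole table isn't defined there

Fix: Wrap MAX in a scalar subquery so WHERE compares against a single value

Corrected query:
SELECT account, amount FROM transactions WHERE amount = (SELECT MAX(amount) FROM transactions)

Result:
account | amount 
--------+--------
ACC-105 | 4651.51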